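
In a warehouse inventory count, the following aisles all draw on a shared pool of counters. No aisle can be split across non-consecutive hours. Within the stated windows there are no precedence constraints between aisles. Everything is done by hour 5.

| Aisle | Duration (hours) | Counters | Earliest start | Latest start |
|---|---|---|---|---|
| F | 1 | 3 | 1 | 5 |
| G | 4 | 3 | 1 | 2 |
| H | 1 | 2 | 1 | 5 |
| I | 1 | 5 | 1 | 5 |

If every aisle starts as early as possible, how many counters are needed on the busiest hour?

Early-start schedule: F@1, G@1, H@1, I@1.
Load per hour: hour 1: 13, hour 2: 3, hour 3: 3, hour 4: 3, hour 5: 0.
Peak is 13.

13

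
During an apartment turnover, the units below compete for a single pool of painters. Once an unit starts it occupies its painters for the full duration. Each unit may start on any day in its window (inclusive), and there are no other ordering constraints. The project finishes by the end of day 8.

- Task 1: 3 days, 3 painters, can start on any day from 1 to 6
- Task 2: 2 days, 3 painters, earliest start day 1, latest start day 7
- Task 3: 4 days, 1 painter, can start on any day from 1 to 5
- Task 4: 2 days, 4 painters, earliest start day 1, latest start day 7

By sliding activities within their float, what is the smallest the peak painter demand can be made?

Early-start (Task 1@1, Task 2@1, Task 3@1, Task 4@1) gives peak 11: d1:11  d2:11  d3:4  d4:1  d5:0  d6:0  d7:0  d8:0.
Shift Task 2→4, Task 4→6.
Schedule Task 1@1, Task 2@4, Task 3@1, Task 4@6: d1:4  d2:4  d3:4  d4:4  d5:3  d6:4  d7:4  d8:0 — peak 4.
Total painter-days = 27 over 8 days ⇒ peak ≥ ⌈27/8⌉ = 4, so 4 is optimal.

4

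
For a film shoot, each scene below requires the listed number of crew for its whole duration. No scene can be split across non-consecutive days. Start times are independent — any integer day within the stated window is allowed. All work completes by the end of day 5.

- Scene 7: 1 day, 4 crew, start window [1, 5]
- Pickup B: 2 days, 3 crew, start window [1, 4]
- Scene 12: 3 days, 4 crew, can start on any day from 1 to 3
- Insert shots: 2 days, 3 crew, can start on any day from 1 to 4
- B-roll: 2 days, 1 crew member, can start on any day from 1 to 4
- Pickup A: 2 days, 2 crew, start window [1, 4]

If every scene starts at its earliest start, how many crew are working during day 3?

At early start, day 3 has: Scene 12.
Demand: 4 = 4.

4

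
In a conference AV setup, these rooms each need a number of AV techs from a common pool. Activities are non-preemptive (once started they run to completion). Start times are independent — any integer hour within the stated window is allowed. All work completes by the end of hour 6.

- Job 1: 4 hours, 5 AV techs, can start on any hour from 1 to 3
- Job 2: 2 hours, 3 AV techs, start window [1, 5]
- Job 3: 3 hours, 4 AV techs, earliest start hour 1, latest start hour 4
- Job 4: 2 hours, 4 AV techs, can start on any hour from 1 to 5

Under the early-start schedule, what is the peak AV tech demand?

Early-start schedule: Job 1@1, Job 2@1, Job 3@1, Job 4@1.
Load per hour: hour 1: 16, hour 2: 16, hour 3: 9, hour 4: 5, hour 5: 0, hour 6: 0.
Peak is 16.

16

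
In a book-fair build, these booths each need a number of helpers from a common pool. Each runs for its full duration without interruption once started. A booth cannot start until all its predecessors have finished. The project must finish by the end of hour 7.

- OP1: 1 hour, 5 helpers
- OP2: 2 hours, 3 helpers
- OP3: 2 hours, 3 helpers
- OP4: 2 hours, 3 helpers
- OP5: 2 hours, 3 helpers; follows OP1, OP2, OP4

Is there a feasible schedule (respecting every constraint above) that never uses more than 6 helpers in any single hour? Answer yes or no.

yes

Schedule OP1@1, OP2@2, OP3@2, OP4@4, OP5@6: h1:5  h2:6  h3:6  h4:3  h5:3  h6:3  h7:3 — peak 6 ≤ 6.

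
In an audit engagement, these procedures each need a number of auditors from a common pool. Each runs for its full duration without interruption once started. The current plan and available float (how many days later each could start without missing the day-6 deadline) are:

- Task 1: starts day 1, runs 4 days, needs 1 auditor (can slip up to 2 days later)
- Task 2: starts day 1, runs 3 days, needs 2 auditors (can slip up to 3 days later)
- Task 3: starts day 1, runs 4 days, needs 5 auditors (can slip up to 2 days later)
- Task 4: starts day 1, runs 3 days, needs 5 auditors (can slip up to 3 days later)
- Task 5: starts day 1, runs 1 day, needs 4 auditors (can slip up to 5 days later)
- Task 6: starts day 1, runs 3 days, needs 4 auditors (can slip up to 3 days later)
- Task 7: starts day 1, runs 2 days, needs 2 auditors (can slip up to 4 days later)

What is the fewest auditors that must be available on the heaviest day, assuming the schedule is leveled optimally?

Early-start (Task 1@1, Task 2@1, Task 3@1, Task 4@1, Task 5@1, Task 6@1, Task 7@1) gives peak 23: d1:23  d2:19  d3:17  d4:6  d5:0  d6:0.
Shift Task 4→4, Task 5→5, Task 7→5.
Schedule Task 1@1, Task 2@1, Task 3@1, Task 4@4, Task 5@5, Task 6@1, Task 7@5: d1:12  d2:12  d3:12  d4:11  d5:11  d6:7 — peak 12.

12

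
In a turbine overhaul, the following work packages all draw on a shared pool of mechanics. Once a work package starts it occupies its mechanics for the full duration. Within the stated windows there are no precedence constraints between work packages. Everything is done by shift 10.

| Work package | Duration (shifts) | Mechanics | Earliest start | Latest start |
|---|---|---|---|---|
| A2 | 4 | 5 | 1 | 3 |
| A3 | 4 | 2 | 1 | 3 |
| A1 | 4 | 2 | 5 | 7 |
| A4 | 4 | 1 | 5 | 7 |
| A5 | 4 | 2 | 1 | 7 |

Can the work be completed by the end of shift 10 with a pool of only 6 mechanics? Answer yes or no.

The minimum achievable peak is 7; 6 < 7, so no feasible schedule stays within the cap.

no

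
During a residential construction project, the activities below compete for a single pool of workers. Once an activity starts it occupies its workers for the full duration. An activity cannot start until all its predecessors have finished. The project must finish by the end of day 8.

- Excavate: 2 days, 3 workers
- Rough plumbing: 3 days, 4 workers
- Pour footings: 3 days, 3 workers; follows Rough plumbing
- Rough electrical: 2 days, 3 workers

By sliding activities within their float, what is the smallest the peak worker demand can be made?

Early-start (Excavate@1, Rough plumbing@1, Pour footings@4, Rough electrical@1) gives peak 10: d1:10  d2:10  d3:4  d4:3  d5:3  d6:3  d7:0  d8:0.
Shift Rough plumbing→3, Pour footings→6.
Schedule Excavate@1, Rough plumbing@3, Pour footings@6, Rough electrical@1: d1:6  d2:6  d3:4  d4:4  d5:4  d6:3  d7:3  d8:3 — peak 6.

6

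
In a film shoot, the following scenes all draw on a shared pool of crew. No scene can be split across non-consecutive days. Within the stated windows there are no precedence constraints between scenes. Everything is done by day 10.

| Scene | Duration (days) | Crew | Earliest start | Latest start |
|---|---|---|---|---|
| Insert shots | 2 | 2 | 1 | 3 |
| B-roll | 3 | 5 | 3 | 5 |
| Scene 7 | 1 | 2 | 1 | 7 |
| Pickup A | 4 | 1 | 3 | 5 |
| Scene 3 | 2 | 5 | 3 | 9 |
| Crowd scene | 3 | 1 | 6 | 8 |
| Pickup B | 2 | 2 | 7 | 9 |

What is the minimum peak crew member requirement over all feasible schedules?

6

Early-start (Insert shots@1, B-roll@3, Scene 7@1, Pickup A@3, Scene 3@3, Crowd scene@6, Pickup B@7) gives peak 11: d1:4  d2:2  d3:11  d4:11  d5:6  d6:2  d7:3  d8:3  d9:0  d10:0.
Shift Scene 3→6, Crowd scene→7, Pickup B→8.
Schedule Insert shots@1, B-roll@3, Scene 7@1, Pickup A@3, Scene 3@6, Crowd scene@7, Pickup B@8: d1:4  d2:2  d3:6  d4:6  d5:6  d6:6  d7:6  d8:3  d9:3  d10:0 — peak 6.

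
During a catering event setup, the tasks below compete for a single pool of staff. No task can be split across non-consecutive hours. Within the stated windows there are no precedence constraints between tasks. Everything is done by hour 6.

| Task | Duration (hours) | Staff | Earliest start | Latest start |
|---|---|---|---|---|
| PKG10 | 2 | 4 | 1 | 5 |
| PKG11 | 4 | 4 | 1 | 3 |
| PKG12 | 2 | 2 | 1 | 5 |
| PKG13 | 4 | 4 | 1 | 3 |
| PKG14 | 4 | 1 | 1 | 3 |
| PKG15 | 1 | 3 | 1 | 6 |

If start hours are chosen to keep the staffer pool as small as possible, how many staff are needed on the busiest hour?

Early-start (PKG10@1, PKG11@1, PKG12@1, PKG13@1, PKG14@1, PKG15@1) gives peak 18: h1:18  h2:15  h3:9  h4:9  h5:0  h6:0.
Shift PKG12→5, PKG13→3, PKG15→5.
Schedule PKG10@1, PKG11@1, PKG12@5, PKG13@3, PKG14@1, PKG15@5: h1:9  h2:9  h3:9  h4:9  h5:9  h6:6 — peak 9.
Total staffer-hours = 51 over 6 hours ⇒ peak ≥ ⌈51/6⌉ = 9, so 9 is optimal.

9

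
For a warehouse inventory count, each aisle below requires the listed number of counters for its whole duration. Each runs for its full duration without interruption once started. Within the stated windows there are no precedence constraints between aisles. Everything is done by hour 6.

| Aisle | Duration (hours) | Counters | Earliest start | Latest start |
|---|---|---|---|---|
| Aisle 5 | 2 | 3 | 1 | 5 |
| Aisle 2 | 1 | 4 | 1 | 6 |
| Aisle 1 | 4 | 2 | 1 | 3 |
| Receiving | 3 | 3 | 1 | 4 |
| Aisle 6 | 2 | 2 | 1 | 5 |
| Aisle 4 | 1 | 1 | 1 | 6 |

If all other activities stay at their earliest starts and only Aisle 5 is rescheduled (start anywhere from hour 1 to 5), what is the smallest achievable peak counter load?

Aisle 5@1: h1:15  h2:10  h3:5  h4:2  h5:0  h6:0 → peak 15
Aisle 5@2: h1:12  h2:10  h3:8  h4:2  h5:0  h6:0 → peak 12
Aisle 5@3: h1:12  h2:7  h3:8  h4:5  h5:0  h6:0 → peak 12
Aisle 5@4: h1:12  h2:7  h3:5  h4:5  h5:3  h6:0 → peak 12
Aisle 5@5: h1:12  h2:7  h3:5  h4:2  h5:3  h6:3 → peak 12
Best is Aisle 5@2, peak 12.

12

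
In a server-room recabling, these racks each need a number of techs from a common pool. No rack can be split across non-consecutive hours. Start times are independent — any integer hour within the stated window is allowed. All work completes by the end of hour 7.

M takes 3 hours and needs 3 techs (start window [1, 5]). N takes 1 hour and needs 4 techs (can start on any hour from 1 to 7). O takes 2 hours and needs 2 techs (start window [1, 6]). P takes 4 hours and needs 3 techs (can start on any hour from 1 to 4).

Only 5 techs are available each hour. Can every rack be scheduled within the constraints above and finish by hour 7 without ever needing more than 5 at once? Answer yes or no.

no

The minimum achievable peak is 6; 5 < 6, so no feasible schedule stays within the cap.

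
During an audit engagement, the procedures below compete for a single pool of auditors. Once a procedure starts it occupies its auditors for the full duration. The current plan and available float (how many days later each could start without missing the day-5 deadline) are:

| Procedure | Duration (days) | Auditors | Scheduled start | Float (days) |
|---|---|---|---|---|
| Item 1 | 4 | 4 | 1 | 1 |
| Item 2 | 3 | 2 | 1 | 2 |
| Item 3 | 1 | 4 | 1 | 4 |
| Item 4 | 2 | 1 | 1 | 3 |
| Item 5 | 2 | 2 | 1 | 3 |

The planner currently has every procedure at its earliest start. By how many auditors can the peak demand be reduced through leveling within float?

Early-start peak: d1:13  d2:9  d3:6  d4:4  d5:0 ⇒ 13.
Leveled (Item 1@1, Item 2@1, Item 3@5, Item 4@1, Item 5@4): d1:7  d2:7  d3:6  d4:6  d5:6 ⇒ 7.
Reduction 13 − 7 = 6.

6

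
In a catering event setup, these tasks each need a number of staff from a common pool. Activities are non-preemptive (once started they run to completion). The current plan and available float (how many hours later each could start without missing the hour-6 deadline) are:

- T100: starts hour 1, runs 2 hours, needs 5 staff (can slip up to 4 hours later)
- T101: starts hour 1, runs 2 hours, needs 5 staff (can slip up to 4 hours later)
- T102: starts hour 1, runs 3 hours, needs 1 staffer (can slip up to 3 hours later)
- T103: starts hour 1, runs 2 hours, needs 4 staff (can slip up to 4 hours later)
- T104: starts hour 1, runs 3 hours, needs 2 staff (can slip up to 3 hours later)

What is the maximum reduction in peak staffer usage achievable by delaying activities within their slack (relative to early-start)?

10

Early-start peak: h1:17  h2:17  h3:3  h4:0  h5:0  h6:0 ⇒ 17.
Leveled (T100@1, T101@3, T102@1, T103@5, T104@4): h1:6  h2:6  h3:6  h4:7  h5:6  h6:6 ⇒ 7.
Reduction 17 − 7 = 10.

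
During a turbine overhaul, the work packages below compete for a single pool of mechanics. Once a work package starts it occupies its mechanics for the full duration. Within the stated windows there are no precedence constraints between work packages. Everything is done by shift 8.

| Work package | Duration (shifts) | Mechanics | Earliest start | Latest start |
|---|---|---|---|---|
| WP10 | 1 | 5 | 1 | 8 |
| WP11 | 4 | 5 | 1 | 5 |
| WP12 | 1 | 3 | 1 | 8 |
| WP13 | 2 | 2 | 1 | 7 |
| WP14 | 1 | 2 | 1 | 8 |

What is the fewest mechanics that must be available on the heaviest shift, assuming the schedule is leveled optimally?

5

Early-start (WP10@1, WP11@1, WP12@1, WP13@1, WP14@1) gives peak 17: s1:17  s2:7  s3:5  s4:5  s5:0  s6:0  s7:0  s8:0.
Shift WP11→2, WP12→6, WP13→6, WP14→7.
Schedule WP10@1, WP11@2, WP12@6, WP13@6, WP14@7: s1:5  s2:5  s3:5  s4:5  s5:5  s6:5  s7:4  s8:0 — peak 5.
Total mechanic-shifts = 34 over 8 shifts ⇒ peak ≥ ⌈34/8⌉ = 5, so 5 is optimal.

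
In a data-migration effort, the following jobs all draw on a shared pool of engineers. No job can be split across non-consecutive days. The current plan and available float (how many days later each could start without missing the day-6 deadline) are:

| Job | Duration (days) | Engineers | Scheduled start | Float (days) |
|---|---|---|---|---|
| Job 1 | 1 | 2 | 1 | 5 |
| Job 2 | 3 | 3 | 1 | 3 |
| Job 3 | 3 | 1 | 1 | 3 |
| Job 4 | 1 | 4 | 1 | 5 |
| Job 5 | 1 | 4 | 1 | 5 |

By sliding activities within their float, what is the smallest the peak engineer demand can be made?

4

Early-start (Job 1@1, Job 2@1, Job 3@1, Job 4@1, Job 5@1) gives peak 14: d1:14  d2:4  d3:4  d4:0  d5:0  d6:0.
Shift Job 2→2, Job 4→5, Job 5→6.
Schedule Job 1@1, Job 2@2, Job 3@1, Job 4@5, Job 5@6: d1:3  d2:4  d3:4  d4:3  d5:4  d6:4 — peak 4.
Total engineer-days = 22 over 6 days ⇒ peak ≥ ⌈22/6⌉ = 4, so 4 is optimal.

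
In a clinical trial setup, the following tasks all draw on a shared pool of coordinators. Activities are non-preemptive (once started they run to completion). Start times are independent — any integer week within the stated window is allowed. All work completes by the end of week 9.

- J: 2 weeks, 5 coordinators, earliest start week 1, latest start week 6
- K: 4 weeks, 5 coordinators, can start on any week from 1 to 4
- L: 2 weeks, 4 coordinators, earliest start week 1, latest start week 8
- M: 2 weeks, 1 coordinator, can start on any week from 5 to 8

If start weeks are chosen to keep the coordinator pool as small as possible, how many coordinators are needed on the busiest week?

Early-start (J@1, K@1, L@1, M@5) gives peak 14: w1:14  w2:14  w3:5  w4:5  w5:1  w6:1  w7:0  w8:0  w9:0.
Shift K→3, L→7, M→7.
Schedule J@1, K@3, L@7, M@7: w1:5  w2:5  w3:5  w4:5  w5:5  w6:5  w7:5  w8:5  w9:0 — peak 5.
Total coordinator-weeks = 40 over 9 weeks ⇒ peak ≥ ⌈40/9⌉ = 5, so 5 is optimal.

5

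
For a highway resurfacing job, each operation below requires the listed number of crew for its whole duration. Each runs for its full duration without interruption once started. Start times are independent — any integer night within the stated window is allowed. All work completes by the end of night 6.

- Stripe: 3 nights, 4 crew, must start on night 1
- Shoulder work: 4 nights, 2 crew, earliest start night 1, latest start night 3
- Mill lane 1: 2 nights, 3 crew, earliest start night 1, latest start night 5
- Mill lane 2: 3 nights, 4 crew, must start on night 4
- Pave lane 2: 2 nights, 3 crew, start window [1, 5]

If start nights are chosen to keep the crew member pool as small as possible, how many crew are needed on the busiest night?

Early-start (Stripe@1, Shoulder work@1, Mill lane 1@1, Mill lane 2@4, Pave lane 2@1) gives peak 12: n1:12  n2:12  n3:6  n4:6  n5:4  n6:4.
Shift Pave lane 2→3.
Schedule Stripe@1, Shoulder work@1, Mill lane 1@1, Mill lane 2@4, Pave lane 2@3: n1:9  n2:9  n3:9  n4:9  n5:4  n6:4 — peak 9.

9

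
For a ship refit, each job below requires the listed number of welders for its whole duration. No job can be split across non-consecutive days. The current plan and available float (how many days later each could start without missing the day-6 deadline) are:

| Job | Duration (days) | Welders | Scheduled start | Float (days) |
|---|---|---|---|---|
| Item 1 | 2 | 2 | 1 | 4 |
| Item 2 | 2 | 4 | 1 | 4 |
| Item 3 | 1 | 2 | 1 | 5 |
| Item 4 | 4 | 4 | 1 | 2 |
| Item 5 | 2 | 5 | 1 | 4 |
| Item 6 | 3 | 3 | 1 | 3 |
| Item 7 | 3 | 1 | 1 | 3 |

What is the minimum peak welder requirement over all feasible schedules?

Early-start (Item 1@1, Item 2@1, Item 3@1, Item 4@1, Item 5@1, Item 6@1, Item 7@1) gives peak 21: d1:21  d2:19  d3:8  d4:4  d5:0  d6:0.
Shift Item 1→3, Item 3→3, Item 5→5, Item 6→4.
Schedule Item 1@3, Item 2@1, Item 3@3, Item 4@1, Item 5@5, Item 6@4, Item 7@1: d1:9  d2:9  d3:9  d4:9  d5:8  d6:8 — peak 9.
Total welder-days = 52 over 6 days ⇒ peak ≥ ⌈52/6⌉ = 9, so 9 is optimal.

9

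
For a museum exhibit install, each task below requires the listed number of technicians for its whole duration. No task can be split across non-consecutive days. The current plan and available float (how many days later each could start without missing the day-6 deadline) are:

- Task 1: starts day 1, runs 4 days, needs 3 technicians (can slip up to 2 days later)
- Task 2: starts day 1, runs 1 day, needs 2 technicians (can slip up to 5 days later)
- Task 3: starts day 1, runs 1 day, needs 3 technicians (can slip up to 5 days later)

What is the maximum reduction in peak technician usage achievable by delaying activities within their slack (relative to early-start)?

5

Early-start peak: d1:8  d2:3  d3:3  d4:3  d5:0  d6:0 ⇒ 8.
Leveled (Task 1@1, Task 2@5, Task 3@6): d1:3  d2:3  d3:3  d4:3  d5:2  d6:3 ⇒ 3.
Reduction 8 − 3 = 5.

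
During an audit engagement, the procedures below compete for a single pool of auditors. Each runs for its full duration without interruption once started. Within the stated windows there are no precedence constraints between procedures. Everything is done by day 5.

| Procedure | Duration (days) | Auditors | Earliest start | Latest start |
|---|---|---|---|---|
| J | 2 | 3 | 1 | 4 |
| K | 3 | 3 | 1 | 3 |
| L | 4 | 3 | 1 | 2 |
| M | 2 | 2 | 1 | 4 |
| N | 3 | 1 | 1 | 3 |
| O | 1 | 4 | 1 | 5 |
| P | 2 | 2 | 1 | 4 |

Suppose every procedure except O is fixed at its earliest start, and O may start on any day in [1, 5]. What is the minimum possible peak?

14

O@1: d1:18  d2:14  d3:7  d4:3  d5:0 → peak 18
O@2: d1:14  d2:18  d3:7  d4:3  d5:0 → peak 18
O@3: d1:14  d2:14  d3:11  d4:3  d5:0 → peak 14
O@4: d1:14  d2:14  d3:7  d4:7  d5:0 → peak 14
O@5: d1:14  d2:14  d3:7  d4:3  d5:4 → peak 14
Best is O@3, peak 14.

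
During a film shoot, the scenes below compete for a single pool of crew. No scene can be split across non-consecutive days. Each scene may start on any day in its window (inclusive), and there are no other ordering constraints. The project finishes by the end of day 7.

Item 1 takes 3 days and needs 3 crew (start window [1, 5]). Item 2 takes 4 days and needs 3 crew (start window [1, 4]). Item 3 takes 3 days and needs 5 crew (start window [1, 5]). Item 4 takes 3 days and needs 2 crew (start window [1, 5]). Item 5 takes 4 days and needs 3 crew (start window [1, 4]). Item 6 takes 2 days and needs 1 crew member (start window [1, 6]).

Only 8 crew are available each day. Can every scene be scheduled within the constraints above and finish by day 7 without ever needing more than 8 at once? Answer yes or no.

The minimum achievable peak is 9; 8 < 9, so no feasible schedule stays within the cap.

no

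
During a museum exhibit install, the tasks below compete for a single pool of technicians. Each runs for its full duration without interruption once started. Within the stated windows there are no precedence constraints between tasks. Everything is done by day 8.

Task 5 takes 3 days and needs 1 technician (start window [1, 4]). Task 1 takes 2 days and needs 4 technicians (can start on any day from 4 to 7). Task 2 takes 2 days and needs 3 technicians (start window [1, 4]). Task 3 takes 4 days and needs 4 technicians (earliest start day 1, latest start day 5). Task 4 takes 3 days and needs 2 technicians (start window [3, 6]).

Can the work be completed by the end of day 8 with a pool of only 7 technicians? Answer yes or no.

Schedule Task 5@1, Task 1@7, Task 2@1, Task 3@3, Task 4@4: d1:4  d2:4  d3:5  d4:6  d5:6  d6:6  d7:4  d8:4 — peak 6 ≤ 7.

yes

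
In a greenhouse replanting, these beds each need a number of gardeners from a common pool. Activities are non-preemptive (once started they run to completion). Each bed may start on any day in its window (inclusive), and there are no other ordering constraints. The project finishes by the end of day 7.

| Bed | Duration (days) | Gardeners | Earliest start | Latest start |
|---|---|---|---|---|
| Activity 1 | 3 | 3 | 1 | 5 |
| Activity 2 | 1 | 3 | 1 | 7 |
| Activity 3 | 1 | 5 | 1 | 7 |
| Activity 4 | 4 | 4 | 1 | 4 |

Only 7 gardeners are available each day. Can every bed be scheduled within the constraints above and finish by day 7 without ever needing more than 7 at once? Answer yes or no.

yes

Schedule Activity 1@1, Activity 2@1, Activity 3@6, Activity 4@2: d1:6  d2:7  d3:7  d4:4  d5:4  d6:5  d7:0 — peak 7 ≤ 7.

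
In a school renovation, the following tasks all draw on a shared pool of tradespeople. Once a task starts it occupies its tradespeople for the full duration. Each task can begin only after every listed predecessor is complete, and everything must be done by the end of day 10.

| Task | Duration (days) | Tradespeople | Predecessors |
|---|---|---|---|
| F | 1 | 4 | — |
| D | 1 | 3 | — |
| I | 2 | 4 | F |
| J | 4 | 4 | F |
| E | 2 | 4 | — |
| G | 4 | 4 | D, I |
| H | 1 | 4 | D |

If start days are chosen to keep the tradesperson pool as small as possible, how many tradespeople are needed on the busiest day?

8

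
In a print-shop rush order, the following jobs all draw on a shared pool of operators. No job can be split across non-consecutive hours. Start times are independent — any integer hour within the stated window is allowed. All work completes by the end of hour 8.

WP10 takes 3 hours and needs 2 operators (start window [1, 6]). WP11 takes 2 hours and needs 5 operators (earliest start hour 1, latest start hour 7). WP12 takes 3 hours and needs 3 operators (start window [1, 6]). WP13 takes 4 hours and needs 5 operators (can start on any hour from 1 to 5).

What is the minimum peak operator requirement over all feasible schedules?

8

Early-start (WP10@1, WP11@1, WP12@1, WP13@1) gives peak 15: h1:15  h2:15  h3:10  h4:5  h5:0  h6:0  h7:0  h8:0.
Shift WP12→3, WP13→4.
Schedule WP10@1, WP11@1, WP12@3, WP13@4: h1:7  h2:7  h3:5  h4:8  h5:8  h6:5  h7:5  h8:0 — peak 8.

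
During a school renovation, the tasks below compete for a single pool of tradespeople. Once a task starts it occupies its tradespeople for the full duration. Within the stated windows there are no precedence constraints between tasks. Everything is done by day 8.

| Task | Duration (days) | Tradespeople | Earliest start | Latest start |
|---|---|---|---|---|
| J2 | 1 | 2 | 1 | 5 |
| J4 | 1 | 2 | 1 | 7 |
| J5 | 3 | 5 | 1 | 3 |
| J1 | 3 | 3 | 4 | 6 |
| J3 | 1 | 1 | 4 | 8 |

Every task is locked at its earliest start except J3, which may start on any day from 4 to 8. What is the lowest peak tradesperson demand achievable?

9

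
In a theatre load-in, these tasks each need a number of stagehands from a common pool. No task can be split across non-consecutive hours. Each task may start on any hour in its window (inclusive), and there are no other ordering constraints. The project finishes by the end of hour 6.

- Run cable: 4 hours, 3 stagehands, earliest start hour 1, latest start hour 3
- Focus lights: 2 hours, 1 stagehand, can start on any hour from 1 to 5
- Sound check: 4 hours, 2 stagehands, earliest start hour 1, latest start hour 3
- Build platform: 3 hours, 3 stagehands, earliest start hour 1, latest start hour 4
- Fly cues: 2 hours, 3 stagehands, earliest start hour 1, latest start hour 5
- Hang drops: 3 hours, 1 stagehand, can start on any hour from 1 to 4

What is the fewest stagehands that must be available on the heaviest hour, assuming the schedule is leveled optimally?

Early-start (Run cable@1, Focus lights@1, Sound check@1, Build platform@1, Fly cues@1, Hang drops@1) gives peak 13: h1:13  h2:13  h3:9  h4:5  h5:0  h6:0.
Shift Build platform→4, Fly cues→5.
Schedule Run cable@1, Focus lights@1, Sound check@1, Build platform@4, Fly cues@5, Hang drops@1: h1:7  h2:7  h3:6  h4:8  h5:6  h6:6 — peak 8.

8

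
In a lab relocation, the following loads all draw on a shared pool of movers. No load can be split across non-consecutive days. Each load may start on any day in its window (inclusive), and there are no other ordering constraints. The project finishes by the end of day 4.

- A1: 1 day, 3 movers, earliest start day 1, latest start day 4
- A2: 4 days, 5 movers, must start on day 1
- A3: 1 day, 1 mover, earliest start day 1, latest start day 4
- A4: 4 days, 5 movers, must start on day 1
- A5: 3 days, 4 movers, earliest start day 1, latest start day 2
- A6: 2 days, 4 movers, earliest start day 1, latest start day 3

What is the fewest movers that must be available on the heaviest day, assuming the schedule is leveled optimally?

18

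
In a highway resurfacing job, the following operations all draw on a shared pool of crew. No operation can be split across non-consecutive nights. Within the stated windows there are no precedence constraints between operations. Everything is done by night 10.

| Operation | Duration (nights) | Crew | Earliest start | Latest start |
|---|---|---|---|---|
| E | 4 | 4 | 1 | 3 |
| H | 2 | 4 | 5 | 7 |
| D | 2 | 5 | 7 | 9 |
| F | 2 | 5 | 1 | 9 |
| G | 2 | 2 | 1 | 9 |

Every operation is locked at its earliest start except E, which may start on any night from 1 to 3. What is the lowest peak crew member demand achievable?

8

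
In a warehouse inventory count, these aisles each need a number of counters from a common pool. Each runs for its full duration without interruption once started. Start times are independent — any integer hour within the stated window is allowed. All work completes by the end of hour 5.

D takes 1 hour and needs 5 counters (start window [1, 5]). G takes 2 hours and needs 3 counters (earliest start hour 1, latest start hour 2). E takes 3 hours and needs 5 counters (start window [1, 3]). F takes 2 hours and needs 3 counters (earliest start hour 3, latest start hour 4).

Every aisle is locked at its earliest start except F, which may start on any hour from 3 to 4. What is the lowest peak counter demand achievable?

F@3: h1:13  h2:8  h3:8  h4:3  h5:0 → peak 13
F@4: h1:13  h2:8  h3:5  h4:3  h5:3 → peak 13
Best is F@3, peak 13.

13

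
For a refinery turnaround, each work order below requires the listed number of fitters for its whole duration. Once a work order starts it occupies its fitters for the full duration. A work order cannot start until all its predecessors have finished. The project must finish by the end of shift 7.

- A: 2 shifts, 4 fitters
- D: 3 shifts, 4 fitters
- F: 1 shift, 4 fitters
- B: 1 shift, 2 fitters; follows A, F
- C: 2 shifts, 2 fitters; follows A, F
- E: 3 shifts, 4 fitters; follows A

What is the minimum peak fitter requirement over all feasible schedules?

Early-start (A@1, D@1, F@1, B@3, C@3, E@3) gives peak 12: s1:12  s2:8  s3:12  s4:6  s5:4  s6:0  s7:0.
Shift F→3, B→4, C→4, E→4.
Schedule A@1, D@1, F@3, B@4, C@4, E@4: s1:8  s2:8  s3:8  s4:8  s5:6  s6:4  s7:0 — peak 8.

8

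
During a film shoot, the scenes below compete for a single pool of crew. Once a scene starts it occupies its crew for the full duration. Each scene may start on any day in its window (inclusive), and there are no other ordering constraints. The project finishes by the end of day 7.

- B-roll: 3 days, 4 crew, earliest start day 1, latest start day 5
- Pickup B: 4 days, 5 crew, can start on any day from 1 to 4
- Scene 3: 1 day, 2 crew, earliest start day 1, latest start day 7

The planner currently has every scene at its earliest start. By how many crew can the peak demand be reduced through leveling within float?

5

Early-start peak: d1:11  d2:9  d3:9  d4:5  d5:0  d6:0  d7:0 ⇒ 11.
Leveled (B-roll@1, Pickup B@4, Scene 3@1): d1:6  d2:4  d3:4  d4:5  d5:5  d6:5  d7:5 ⇒ 6.
Reduction 11 − 6 = 5.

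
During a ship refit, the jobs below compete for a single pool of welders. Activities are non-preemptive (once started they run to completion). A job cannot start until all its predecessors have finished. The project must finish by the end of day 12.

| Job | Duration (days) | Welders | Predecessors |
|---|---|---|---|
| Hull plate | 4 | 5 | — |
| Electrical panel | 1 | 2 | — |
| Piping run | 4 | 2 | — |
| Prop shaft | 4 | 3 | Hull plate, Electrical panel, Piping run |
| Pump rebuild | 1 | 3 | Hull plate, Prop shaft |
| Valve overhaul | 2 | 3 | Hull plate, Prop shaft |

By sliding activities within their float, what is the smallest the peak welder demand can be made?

7

Early-start (Hull plate@1, Electrical panel@1, Piping run@1, Prop shaft@5, Pump rebuild@9, Valve overhaul@9) gives peak 9: d1:9  d2:7  d3:7  d4:7  d5:3  d6:3  d7:3  d8:3  d9:6  d10:3  d11:0  d12:0.
Shift Piping run→2, Prop shaft→6, Pump rebuild→10, Valve overhaul→10.
Schedule Hull plate@1, Electrical panel@1, Piping run@2, Prop shaft@6, Pump rebuild@10, Valve overhaul@10: d1:7  d2:7  d3:7  d4:7  d5:2  d6:3  d7:3  d8:3  d9:3  d10:6  d11:3  d12:0 — peak 7.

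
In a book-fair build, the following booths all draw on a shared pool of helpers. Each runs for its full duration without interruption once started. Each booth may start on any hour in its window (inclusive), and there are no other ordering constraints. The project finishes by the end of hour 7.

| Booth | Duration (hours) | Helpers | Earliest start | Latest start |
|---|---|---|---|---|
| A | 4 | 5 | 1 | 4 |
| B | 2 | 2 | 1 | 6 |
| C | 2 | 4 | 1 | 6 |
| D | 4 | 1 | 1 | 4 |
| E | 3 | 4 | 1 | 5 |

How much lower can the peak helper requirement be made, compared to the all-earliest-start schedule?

8

Early-start peak: h1:16  h2:16  h3:10  h4:6  h5:0  h6:0  h7:0 ⇒ 16.
Leveled (A@1, B@1, C@5, D@1, E@5): h1:8  h2:8  h3:6  h4:6  h5:8  h6:8  h7:4 ⇒ 8.
Reduction 16 − 8 = 8.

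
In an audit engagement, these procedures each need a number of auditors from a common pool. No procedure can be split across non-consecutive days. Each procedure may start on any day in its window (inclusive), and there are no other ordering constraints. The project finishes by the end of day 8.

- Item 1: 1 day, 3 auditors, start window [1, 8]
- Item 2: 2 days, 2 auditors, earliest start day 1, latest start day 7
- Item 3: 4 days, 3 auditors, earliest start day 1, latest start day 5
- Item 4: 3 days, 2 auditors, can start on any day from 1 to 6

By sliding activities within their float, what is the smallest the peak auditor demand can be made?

Early-start (Item 1@1, Item 2@1, Item 3@1, Item 4@1) gives peak 10: d1:10  d2:7  d3:5  d4:3  d5:0  d6:0  d7:0  d8:0.
Shift Item 2→2, Item 3→5, Item 4→2.
Schedule Item 1@1, Item 2@2, Item 3@5, Item 4@2: d1:3  d2:4  d3:4  d4:2  d5:3  d6:3  d7:3  d8:3 — peak 4.
Total auditor-days = 25 over 8 days ⇒ peak ≥ ⌈25/8⌉ = 4, so 4 is optimal.

4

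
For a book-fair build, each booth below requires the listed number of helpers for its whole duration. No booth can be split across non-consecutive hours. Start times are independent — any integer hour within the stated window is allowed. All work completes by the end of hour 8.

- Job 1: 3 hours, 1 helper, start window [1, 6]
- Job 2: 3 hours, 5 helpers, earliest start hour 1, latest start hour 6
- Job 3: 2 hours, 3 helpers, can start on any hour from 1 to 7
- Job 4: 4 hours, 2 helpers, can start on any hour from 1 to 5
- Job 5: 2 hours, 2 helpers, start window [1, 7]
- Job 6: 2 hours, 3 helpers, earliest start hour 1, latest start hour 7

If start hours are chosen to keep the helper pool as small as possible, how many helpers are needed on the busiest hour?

Early-start (Job 1@1, Job 2@1, Job 3@1, Job 4@1, Job 5@1, Job 6@1) gives peak 16: h1:16  h2:16  h3:8  h4:2  h5:0  h6:0  h7:0  h8:0.
Shift Job 3→4, Job 4→4, Job 5→4, Job 6→6.
Schedule Job 1@1, Job 2@1, Job 3@4, Job 4@4, Job 5@4, Job 6@6: h1:6  h2:6  h3:6  h4:7  h5:7  h6:5  h7:5  h8:0 — peak 7.

7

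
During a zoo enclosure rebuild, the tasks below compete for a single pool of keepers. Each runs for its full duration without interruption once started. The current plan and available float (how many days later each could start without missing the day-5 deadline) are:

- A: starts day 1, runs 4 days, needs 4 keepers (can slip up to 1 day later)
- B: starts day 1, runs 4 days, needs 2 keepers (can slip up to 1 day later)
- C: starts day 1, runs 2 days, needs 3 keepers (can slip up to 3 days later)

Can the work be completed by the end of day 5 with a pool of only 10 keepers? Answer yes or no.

Schedule A@1, B@1, C@1: d1:9  d2:9  d3:6  d4:6  d5:0 — peak 9 ≤ 10.

yes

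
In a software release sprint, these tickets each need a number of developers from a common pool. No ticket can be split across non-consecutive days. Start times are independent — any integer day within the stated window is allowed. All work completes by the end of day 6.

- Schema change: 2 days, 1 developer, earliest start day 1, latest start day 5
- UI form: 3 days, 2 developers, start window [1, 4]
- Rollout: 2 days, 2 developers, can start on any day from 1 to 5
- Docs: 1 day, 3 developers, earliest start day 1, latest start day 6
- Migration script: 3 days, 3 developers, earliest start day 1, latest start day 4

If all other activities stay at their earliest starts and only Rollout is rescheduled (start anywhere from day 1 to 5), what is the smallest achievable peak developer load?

Rollout@1: d1:11  d2:8  d3:5  d4:0  d5:0  d6:0 → peak 11
Rollout@2: d1:9  d2:8  d3:7  d4:0  d5:0  d6:0 → peak 9
Rollout@3: d1:9  d2:6  d3:7  d4:2  d5:0  d6:0 → peak 9
Rollout@4: d1:9  d2:6  d3:5  d4:2  d5:2  d6:0 → peak 9
Rollout@5: d1:9  d2:6  d3:5  d4:0  d5:2  d6:2 → peak 9
Best is Rollout@2, peak 9.

9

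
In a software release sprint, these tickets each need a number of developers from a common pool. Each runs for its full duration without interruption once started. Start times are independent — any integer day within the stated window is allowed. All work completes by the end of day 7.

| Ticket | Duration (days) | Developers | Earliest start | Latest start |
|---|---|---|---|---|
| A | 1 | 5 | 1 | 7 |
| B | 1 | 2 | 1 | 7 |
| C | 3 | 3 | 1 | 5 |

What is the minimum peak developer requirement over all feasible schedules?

Early-start (A@1, B@1, C@1) gives peak 10: d1:10  d2:3  d3:3  d4:0  d5:0  d6:0  d7:0.
Shift B→2, C→2.
Schedule A@1, B@2, C@2: d1:5  d2:5  d3:3  d4:3  d5:0  d6:0  d7:0 — peak 5.

5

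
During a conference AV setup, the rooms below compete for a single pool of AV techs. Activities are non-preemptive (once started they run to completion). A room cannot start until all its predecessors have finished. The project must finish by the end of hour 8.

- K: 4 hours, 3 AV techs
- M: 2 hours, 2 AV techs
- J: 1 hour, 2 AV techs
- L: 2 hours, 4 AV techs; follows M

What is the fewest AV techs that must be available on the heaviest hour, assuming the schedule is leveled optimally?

Early-start (K@1, M@1, J@1, L@3) gives peak 7: h1:7  h2:5  h3:7  h4:7  h5:0  h6:0  h7:0  h8:0.
Shift M→5, J→5, L→7.
Schedule K@1, M@5, J@5, L@7: h1:3  h2:3  h3:3  h4:3  h5:4  h6:2  h7:4  h8:4 — peak 4.
Total AV tech-hours = 26 over 8 hours ⇒ peak ≥ ⌈26/8⌉ = 4, so 4 is optimal.

4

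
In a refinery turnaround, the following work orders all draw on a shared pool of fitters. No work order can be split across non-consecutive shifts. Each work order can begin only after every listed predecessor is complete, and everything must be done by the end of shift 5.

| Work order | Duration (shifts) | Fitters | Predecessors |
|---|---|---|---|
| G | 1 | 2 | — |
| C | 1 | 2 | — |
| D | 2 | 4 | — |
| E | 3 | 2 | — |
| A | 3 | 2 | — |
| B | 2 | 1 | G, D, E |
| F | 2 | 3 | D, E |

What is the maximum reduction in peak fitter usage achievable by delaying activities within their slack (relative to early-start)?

4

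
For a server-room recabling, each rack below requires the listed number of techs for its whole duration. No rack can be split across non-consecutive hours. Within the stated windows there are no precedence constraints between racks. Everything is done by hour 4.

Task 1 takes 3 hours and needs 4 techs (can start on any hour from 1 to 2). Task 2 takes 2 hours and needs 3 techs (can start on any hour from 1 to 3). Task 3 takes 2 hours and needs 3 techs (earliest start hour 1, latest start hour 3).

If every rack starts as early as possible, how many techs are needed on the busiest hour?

Early-start schedule: Task 1@1, Task 2@1, Task 3@1.
Load per hour: hour 1: 10, hour 2: 10, hour 3: 4, hour 4: 0.
Peak is 10.

10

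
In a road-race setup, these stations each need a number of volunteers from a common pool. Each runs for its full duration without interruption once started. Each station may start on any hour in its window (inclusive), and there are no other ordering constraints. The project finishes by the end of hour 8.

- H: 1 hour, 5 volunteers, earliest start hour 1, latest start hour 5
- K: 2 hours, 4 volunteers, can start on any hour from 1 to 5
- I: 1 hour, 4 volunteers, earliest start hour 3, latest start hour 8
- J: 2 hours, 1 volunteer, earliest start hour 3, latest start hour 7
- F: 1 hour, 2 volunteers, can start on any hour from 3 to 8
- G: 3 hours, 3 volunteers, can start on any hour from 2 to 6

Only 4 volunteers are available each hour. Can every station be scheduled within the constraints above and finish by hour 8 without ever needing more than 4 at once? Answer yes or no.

The minimum achievable peak is 5; 4 < 5, so no feasible schedule stays within the cap.

no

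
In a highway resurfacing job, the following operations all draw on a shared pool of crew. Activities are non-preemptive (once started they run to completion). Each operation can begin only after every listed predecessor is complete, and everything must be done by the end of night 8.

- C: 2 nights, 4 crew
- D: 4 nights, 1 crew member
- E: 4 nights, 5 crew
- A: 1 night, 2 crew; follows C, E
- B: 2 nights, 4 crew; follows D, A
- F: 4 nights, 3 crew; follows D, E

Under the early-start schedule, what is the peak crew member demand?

Early-start schedule: C@1, D@1, E@1, A@5, B@6, F@5.
Load per night: night 1: 10, night 2: 10, night 3: 6, night 4: 6, night 5: 5, night 6: 7, night 7: 7, night 8: 3.
Peak is 10.

10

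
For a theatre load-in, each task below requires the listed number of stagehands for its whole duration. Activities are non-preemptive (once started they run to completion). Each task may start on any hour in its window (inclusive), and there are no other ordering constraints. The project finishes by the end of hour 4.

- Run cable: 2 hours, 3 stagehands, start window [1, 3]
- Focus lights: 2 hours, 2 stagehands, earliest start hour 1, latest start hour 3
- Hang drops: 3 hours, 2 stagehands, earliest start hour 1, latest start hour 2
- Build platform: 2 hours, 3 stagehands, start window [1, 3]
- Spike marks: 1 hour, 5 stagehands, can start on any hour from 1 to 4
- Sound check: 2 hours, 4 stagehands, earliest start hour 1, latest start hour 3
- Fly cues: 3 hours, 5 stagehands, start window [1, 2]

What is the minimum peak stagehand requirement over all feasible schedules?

13

Early-start (Run cable@1, Focus lights@1, Hang drops@1, Build platform@1, Spike marks@1, Sound check@1, Fly cues@1) gives peak 24: h1:24  h2:19  h3:7  h4:0.
Shift Focus lights→3, Sound check→3, Fly cues→2.
Schedule Run cable@1, Focus lights@3, Hang drops@1, Build platform@1, Spike marks@1, Sound check@3, Fly cues@2: h1:13  h2:13  h3:13  h4:11 — peak 13.
Total stagehand-hours = 50 over 4 hours ⇒ peak ≥ ⌈50/4⌉ = 13, so 13 is optimal.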